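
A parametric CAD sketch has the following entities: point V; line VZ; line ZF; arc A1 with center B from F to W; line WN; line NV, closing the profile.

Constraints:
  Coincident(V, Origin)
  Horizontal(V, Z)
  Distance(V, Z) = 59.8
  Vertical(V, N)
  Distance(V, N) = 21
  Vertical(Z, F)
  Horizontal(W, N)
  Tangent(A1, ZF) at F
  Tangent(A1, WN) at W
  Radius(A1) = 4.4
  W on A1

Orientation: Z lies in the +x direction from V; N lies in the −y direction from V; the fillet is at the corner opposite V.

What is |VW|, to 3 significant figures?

59.2

V is at the origin; V and Z share the same y with |VZ| = 59.8 and Z on the +x side, so Z = (59.8, 0.00). VN is vertical with |VN| = 21.0 and N on the −y side, so N = (0.00, -21.0). The virtual corner opposite V is at (59.8, -21.0). A1 meets ZF tangentially, so BF is at right angles to ZF and since A1 is tangent to WN there, BW ⟂ WN, with radius 4.4, so the center B sits 4.4 in from both sides at B = (55.4, -16.6). That places the tangent points at F = (59.8, -16.6) on ZF and W = (55.4, -21.0) on WN. Then |VW| = |W − V| = 59.2.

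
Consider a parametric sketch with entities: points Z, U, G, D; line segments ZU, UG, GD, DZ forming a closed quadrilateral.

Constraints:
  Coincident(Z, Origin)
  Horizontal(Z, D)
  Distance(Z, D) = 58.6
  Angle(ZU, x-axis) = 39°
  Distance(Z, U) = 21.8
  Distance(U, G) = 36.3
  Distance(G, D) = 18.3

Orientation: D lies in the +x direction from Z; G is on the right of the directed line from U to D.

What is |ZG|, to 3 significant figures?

45.1

Checks: |UG| = 36.30 ✓; |GD| = 18.30 ✓.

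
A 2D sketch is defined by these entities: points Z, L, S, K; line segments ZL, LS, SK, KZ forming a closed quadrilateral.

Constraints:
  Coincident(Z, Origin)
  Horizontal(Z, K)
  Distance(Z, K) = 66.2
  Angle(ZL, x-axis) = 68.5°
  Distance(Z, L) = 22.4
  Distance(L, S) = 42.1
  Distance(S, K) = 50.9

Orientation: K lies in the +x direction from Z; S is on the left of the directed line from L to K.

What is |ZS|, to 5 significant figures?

62.052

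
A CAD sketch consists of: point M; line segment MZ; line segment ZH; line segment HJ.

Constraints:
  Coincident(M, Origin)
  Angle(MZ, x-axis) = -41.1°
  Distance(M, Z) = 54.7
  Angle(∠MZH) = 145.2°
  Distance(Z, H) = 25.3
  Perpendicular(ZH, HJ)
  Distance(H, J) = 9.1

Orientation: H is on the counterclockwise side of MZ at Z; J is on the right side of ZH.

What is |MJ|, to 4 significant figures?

80.97

M is at the origin; MZ runs at -41.1° with length 54.7, so Z = 54.7·(cos -41.1°, sin -41.1°) = (41.22, -35.96). ∠MZH = 145.2°, so ZH runs at -41.1° + (180° − 145.2°) = -6.300° from the x-axis; with |ZH| = 25.3, H = Z + 25.3·(cos -6.300°, sin -6.300°) = (66.37, -38.73). The perpendicularity gives HJ at right angles to ZH; with |HJ| = 9.1 on the right of ZH, J = H + 9.1·(-0.1097, -0.9940) = (65.37, -47.78). Then |MJ| = |J − M| = 80.97.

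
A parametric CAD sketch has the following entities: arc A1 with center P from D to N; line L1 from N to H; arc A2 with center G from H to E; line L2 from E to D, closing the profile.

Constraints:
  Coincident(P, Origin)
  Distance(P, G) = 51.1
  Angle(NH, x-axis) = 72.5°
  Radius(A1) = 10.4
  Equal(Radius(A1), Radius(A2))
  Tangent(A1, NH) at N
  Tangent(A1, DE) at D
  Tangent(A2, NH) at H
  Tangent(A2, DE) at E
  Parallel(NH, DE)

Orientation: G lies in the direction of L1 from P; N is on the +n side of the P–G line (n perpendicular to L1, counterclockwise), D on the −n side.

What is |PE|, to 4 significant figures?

52.15

Tangency of A1 to both parallel lines with radius 10.4 puts N and D at P ± 10.4·n: N = (-9.919, 3.127), D = (9.919, -3.127). Equal radii place H and E the same way about G: H = G + 10.4·n = (5.447, 51.86), E = G − 10.4·n = (25.28, 45.61). Then |PE| = |E − P| = 52.15.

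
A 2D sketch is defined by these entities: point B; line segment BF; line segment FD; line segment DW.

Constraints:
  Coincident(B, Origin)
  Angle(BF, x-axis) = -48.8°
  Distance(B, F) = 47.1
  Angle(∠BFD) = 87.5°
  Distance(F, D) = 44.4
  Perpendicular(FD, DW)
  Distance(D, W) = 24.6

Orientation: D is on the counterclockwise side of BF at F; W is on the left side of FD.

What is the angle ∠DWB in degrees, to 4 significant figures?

117.9°

B is at the origin; BF runs at -48.8° with length 47.1, so F = 47.1·(cos -48.8°, sin -48.8°) = (31.02, -35.44). ∠BFD = 87.5°, so FD runs at -48.8° + (180° − 87.5°) = 43.70° from the x-axis; with |FD| = 44.4, D = F + 44.4·(cos 43.70°, sin 43.70°) = (63.12, -4.764). The perpendicularity gives DW at right angles to FD; with |DW| = 24.6 on the left of FD, W = D + 24.6·(-0.6909, 0.7230) = (46.13, 13.02). Then cos ∠DWB = WD·WB / (|WD||WB|), giving 117.9°.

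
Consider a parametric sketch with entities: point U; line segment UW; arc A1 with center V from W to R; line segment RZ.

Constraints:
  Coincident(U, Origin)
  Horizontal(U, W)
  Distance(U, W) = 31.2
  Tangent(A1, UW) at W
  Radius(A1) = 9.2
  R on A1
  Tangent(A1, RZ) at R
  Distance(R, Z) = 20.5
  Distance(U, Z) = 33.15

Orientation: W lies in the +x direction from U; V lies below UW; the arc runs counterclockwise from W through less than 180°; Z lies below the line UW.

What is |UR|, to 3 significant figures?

23.4

Checks: |VW| = 9.200 ✓; |VR| = 9.200 ✓; ∠(VR, RZ) = 90.00° ✓; |RZ| = 20.50 ✓; |UZ| = 33.15 ✓.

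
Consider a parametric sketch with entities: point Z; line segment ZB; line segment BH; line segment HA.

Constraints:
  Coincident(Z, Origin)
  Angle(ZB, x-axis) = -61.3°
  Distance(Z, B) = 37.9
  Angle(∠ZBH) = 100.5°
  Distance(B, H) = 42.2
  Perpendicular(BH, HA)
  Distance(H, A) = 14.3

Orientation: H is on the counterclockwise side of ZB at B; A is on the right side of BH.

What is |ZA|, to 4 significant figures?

71.21

∠ZBH = 100.5°, so BH runs at -61.3° + (180° − 100.5°) = 18.20° from the x-axis; with |BH| = 42.2, H = B + 42.2·(cos 18.20°, sin 18.20°) = (58.29, -20.06). The perpendicularity gives HA at right angles to BH; with |HA| = 14.3 on the right of BH, A = H + 14.3·(0.3123, -0.9500) = (62.76, -33.65). Then |ZA| = |A − Z| = 71.21.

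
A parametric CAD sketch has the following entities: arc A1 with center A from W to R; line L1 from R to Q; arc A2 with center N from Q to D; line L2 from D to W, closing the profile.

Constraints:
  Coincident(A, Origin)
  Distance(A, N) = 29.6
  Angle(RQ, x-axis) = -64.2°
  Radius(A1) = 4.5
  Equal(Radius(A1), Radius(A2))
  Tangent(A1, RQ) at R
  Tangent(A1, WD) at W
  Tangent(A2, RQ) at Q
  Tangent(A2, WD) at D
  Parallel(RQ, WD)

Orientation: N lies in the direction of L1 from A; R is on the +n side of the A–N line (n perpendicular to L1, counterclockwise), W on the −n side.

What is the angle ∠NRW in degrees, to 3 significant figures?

81.4°

A is at the origin and N lies 29.6 along u from A, so N = 29.6·u = (12.9, -26.6). Tangency of A1 to both parallel lines with radius 4.5 puts R and W at A ± 4.5·n: R = (4.05, 1.96), W = (-4.05, -1.96). Then cos ∠NRW = RN·RW / (|RN||RW|), giving 81.4°.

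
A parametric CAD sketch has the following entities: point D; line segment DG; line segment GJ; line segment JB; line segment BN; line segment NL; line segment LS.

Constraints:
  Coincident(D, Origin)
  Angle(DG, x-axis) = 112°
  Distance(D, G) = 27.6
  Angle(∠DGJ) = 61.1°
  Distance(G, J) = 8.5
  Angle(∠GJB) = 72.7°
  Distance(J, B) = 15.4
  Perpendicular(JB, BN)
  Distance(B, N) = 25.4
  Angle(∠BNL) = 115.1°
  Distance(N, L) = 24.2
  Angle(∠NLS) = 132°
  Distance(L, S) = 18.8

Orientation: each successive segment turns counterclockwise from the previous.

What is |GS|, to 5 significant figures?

33.231

∠BNL = 115.1° gives NL at 133.10° from the x-axis; with |NL| = 24.2, L = (-8.5037, 54.528). ∠NLS = 132.0° gives LS at -178.90° from the x-axis; with |LS| = 18.8, S = (-27.300, 54.167). Then |GS| = |S − G| = 33.231.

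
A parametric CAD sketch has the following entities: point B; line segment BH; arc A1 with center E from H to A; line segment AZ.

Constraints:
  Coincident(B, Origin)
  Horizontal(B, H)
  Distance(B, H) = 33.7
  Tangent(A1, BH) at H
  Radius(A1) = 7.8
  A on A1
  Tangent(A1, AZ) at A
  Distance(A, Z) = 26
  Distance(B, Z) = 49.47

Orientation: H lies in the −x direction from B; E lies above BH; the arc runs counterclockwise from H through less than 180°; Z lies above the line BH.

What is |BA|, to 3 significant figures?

28.3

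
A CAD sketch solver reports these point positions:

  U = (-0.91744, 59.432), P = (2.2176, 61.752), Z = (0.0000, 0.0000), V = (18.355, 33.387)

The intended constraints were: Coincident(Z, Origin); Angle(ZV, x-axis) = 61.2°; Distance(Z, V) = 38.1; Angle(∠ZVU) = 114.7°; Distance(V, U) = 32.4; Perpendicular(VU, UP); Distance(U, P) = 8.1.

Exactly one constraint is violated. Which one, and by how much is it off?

Distance(U, P) = 8.1 — off by 4.20.

Z = (0.00, 0.00) ✓; ZV at 61.20° ✓; |ZV| = 38.10 ✓; ∠ZVU = 114.7° ✓; |VU| = 32.40 ✓; ∠(VU, UP) = 90.00° ✓; |UP| = 3.900 ✗.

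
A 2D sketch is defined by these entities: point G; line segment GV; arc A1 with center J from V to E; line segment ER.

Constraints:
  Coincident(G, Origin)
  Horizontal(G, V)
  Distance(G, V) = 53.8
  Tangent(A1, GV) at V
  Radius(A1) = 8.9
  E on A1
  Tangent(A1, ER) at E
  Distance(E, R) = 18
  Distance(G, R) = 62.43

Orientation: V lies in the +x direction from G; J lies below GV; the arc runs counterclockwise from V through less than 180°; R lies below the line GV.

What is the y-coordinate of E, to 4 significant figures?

-13.44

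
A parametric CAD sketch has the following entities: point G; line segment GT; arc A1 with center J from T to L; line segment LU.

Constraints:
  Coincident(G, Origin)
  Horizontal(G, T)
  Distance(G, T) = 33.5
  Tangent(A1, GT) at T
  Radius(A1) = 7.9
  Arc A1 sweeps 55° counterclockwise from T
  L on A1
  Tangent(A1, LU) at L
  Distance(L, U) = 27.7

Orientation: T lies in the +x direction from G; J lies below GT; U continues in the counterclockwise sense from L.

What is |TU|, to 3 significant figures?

34.3

On A1, T sits at bearing 90° from J; a 55° counterclockwise sweep puts L at bearing 145°, so L = J + 7.9·(cos 145°, sin 145°) = (27.0, -3.37). A1 meets LU tangentially, so JL is at right angles to LU, so LU runs along (−sin 145°, cos 145°); with |LU| = 27.7, U = (11.1, -26.1). Then |TU| = |U − T| = 34.3.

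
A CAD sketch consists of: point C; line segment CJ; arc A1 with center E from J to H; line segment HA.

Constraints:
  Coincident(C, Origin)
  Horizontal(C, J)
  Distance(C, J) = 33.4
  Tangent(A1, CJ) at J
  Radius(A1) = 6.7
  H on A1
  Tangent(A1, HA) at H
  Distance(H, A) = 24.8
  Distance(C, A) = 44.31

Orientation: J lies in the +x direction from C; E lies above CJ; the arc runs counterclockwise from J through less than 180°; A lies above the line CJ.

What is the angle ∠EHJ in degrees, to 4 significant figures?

34.11°

Checks: C.y = 0.00, J.y = 0.00 ✓; ∠(EJ, JC) = 90.00° ✓; |EJ| = 6.700 ✓; |EH| = 6.700 ✓; ∠(EH, HA) = 90.00° ✓; |HA| = 24.80 ✓; |CA| = 44.31 ✓.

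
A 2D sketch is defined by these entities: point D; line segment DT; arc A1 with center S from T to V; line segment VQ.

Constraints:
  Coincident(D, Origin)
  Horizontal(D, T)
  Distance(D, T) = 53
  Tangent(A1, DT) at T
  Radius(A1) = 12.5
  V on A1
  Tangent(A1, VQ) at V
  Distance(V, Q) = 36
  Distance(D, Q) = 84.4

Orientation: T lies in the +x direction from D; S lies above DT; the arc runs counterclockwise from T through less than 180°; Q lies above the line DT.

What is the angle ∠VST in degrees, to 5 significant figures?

81.729°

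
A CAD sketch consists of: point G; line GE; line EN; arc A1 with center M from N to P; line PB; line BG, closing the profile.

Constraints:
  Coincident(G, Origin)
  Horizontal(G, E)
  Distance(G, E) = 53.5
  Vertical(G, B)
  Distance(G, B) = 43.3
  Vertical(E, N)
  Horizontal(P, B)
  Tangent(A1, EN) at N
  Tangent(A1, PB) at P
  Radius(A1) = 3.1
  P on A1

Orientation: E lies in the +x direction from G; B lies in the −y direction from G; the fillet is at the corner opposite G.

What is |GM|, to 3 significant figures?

64.5

G is at the origin; G and E share the same y with |GE| = 53.5 and E on the +x side, so E = (53.5, 0.00). GB is vertical with |GB| = 43.3 and B on the −y side, so B = (0.00, -43.3). The virtual corner opposite G is at (53.5, -43.3). Since A1 is tangent to EN there, MN ⟂ EN and tangency of A1 to PB means the radius MP is perpendicular to PB, with radius 3.1, so the center M sits 3.1 in from both sides at M = (50.4, -40.2). Then |GM| = |M − G| = 64.5.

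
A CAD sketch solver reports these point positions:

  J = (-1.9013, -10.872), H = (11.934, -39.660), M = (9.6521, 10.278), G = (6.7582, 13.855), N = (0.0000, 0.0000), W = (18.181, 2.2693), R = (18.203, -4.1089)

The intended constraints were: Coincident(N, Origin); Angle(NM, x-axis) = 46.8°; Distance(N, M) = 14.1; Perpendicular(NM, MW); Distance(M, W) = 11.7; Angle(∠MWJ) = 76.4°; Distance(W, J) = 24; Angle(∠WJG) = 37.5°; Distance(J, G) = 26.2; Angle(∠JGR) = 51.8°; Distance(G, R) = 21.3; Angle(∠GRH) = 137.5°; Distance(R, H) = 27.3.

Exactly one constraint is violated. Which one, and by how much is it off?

Distance(R, H) = 27.3 — off by 8.80.

N = (0.00, 0.00) ✓; NM at 46.80° ✓; |NM| = 14.10 ✓; ∠(NM, MW) = 90.00° ✓; |MW| = 11.70 ✓; ∠MWJ = 76.40° ✓; |WJ| = 24.00 ✓; ∠WJG = 37.50° ✓; |JG| = 26.20 ✓; ∠JGR = 51.80° ✓; |GR| = 21.30 ✓; ∠GRH = 137.5° ✓; |RH| = 36.10 ✗.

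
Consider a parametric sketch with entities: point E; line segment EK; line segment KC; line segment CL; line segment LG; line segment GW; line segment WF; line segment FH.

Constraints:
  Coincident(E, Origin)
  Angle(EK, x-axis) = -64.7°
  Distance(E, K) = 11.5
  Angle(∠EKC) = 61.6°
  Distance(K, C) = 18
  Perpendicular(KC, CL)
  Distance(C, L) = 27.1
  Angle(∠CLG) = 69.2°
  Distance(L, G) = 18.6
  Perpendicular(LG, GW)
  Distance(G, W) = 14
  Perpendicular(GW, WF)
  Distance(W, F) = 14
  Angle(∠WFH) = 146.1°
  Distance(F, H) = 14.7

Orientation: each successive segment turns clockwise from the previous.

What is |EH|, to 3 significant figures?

26.0

E is at the origin; EK runs at -64.7° with length 11.5, so K = (4.91, -10.4). ∠EKC = 61.6° gives KC at 177° from the x-axis; with |KC| = 18.0, C = (-13.1, -9.42). KC ⟂ CL, so CL runs at 86.9°; with |CL| = 27.1, L = (-11.6, 17.6). ∠CLG = 69.2° gives LG at -23.9° from the x-axis; with |LG| = 18.6, G = (5.41, 10.1). The perpendicularity gives GW at right angles to LG, so GW runs at -114°; with |GW| = 14.0, W = (-0.260, -2.70). GW is perpendicular to WF, so WF runs at 156°; with |WF| = 14.0, F = (-13.1, 2.97). ∠WFH = 146.1° gives FH at 122° from the x-axis; with |FH| = 14.7, H = (-20.9, 15.4). Then |EH| = |H − E| = 26.0.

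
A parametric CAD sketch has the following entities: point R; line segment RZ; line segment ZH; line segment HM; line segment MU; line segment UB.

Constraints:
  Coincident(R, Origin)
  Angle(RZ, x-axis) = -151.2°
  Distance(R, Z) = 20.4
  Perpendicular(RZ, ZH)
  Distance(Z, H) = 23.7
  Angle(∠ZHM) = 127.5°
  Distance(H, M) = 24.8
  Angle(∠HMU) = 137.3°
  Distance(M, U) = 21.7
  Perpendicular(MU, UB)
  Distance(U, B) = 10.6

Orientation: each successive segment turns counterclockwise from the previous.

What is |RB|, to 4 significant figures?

32.97

R is at the origin; RZ runs at -151.2° with length 20.4, so Z = (-17.88, -9.828). The perpendicularity gives ZH at right angles to RZ, so ZH runs at -61.20°; with |ZH| = 23.7, H = (-6.459, -30.60). ∠ZHM = 127.5° gives HM at -8.700° from the x-axis; with |HM| = 24.8, M = (18.06, -34.35). ∠HMU = 137.3° gives MU at 34.00° from the x-axis; with |MU| = 21.7, U = (36.05, -22.21). The perpendicularity gives UB at right angles to MU, so UB runs at 124.0°; with |UB| = 10.6, B = (30.12, -13.43). Then |RB| = |B − R| = 32.97.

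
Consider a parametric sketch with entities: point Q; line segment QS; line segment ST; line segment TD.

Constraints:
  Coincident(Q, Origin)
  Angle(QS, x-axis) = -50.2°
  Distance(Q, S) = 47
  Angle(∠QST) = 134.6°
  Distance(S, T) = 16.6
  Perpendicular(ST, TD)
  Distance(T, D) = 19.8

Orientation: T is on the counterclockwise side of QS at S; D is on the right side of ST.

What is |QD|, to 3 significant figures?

72.8

∠QST = 134.6°, so ST runs at -50.2° + (180° − 134.6°) = -4.80° from the x-axis; with |ST| = 16.6, T = S + 16.6·(cos -4.80°, sin -4.80°) = (46.6, -37.5). The perpendicularity gives TD at right angles to ST; with |TD| = 19.8 on the right of ST, D = T + 19.8·(-0.0837, -0.996) = (45.0, -57.2). Then |QD| = |D − Q| = 72.8.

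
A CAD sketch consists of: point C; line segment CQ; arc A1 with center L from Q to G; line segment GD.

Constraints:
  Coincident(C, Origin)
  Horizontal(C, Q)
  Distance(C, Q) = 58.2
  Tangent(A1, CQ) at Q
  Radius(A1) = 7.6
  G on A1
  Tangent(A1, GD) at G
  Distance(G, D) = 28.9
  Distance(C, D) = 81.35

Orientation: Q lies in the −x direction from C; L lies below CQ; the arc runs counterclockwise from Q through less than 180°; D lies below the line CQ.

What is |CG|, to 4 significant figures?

65.62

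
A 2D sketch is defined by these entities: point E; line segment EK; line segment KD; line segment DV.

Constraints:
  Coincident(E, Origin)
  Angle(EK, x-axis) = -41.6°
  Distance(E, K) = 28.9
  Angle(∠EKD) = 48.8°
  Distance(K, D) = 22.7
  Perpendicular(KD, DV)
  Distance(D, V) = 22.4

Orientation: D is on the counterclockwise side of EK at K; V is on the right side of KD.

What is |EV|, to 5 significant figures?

44.297

E is at the origin; EK runs at -41.6° with length 28.9, so K = 28.9·(cos -41.6°, sin -41.6°) = (21.611, -19.187). ∠EKD = 48.8°, so KD runs at -41.6° + (180° − 48.8°) = 89.600° from the x-axis; with |KD| = 22.7, D = K + 22.7·(cos 89.600°, sin 89.600°) = (21.770, 3.5120). KD is perpendicular to DV; with |DV| = 22.4 on the right of KD, V = D + 22.4·(0.99998, -0.0069813) = (44.169, 3.3556). Then |EV| = |V − E| = 44.297.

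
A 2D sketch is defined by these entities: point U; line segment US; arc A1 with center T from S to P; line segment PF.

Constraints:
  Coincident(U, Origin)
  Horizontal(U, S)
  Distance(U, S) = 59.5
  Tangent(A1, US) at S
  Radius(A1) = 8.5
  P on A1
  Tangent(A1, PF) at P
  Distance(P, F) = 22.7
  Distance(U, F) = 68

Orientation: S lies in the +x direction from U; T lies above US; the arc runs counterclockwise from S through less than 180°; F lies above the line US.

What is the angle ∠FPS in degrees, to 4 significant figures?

124.9°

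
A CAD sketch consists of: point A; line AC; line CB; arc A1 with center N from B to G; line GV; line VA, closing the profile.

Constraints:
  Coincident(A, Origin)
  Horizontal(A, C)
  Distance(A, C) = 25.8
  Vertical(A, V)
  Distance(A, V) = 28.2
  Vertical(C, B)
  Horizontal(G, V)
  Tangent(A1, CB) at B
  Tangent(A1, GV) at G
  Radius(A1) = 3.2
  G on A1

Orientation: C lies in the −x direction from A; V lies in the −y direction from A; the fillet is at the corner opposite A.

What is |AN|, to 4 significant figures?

33.70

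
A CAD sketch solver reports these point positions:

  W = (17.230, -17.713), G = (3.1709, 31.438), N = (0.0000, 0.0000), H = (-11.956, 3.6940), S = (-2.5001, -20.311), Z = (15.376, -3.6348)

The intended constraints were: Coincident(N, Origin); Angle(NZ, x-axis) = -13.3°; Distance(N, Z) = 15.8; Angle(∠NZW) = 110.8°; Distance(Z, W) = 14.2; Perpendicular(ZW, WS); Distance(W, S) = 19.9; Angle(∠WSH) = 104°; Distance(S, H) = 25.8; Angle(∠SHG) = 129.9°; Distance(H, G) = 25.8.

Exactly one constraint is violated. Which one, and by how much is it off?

Distance(H, G) = 25.8 — off by 5.80.

N = (0.00, 0.00) ✓; NZ at -13.30° ✓; |NZ| = 15.80 ✓; ∠NZW = 110.8° ✓; |ZW| = 14.20 ✓; ∠(ZW, WS) = 90.00° ✓; |WS| = 19.90 ✓; ∠WSH = 104.0° ✓; |SH| = 25.80 ✓; ∠SHG = 129.9° ✓; |HG| = 31.60 ✗.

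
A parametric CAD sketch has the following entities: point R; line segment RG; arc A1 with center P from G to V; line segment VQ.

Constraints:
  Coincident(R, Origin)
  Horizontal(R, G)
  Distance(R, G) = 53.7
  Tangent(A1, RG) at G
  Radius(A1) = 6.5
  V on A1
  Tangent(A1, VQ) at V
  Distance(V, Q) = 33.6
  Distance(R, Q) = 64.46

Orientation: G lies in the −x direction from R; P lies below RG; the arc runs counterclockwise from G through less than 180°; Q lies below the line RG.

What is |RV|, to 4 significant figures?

60.50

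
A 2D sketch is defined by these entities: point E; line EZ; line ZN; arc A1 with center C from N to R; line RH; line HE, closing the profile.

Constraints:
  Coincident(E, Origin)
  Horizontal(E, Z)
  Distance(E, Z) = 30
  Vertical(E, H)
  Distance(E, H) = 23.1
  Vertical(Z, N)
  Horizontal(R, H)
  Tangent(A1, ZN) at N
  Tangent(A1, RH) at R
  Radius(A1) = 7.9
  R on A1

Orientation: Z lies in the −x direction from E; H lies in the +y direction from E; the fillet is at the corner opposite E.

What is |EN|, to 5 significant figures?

33.631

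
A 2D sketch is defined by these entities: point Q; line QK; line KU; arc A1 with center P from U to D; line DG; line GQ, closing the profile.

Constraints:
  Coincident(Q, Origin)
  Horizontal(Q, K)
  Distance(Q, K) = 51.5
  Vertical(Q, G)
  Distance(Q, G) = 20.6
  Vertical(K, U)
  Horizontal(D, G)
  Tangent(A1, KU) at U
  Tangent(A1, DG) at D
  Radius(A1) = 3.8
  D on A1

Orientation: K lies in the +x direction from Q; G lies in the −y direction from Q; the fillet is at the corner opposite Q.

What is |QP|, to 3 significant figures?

50.6

Q is at the origin; Q and K share the same y with |QK| = 51.5 and K on the +x side, so K = (51.5, 0.00). Q and G share the same x with |QG| = 20.6 and G on the −y side, so G = (0.00, -20.6). The virtual corner opposite Q is at (51.5, -20.6). The tangent condition forces PU to be normal to KU and the tangent condition forces PD to be normal to DG, with radius 3.8, so the center P sits 3.8 in from both sides at P = (47.7, -16.8). Then |QP| = |P − Q| = 50.6.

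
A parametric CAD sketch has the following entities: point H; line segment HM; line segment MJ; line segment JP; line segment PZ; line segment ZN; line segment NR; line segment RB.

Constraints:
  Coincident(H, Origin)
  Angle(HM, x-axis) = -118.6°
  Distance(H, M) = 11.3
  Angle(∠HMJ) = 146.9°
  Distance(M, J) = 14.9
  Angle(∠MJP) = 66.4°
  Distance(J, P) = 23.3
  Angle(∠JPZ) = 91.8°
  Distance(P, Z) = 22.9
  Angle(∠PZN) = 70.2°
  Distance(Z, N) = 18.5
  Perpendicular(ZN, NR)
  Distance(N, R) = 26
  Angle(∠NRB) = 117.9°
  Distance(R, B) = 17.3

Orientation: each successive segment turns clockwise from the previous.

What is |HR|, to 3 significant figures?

27.4

H is at the origin; HM runs at -118.6° with length 11.3, so M = (-5.41, -9.92). ∠HMJ = 146.9° gives MJ at -152° from the x-axis; with |MJ| = 14.9, J = (-18.5, -17.0). ∠MJP = 66.4° gives JP at 94.7° from the x-axis; with |JP| = 23.3, P = (-20.4, 6.24). ∠JPZ = 91.8° gives PZ at 6.50° from the x-axis; with |PZ| = 22.9, Z = (2.32, 8.83). ∠PZN = 70.2° gives ZN at -103° from the x-axis; with |ZN| = 18.5, N = (-1.94, -9.17). ZN ⟂ NR, so NR runs at 167°; with |NR| = 26.0, R = (-27.2, -3.19). Then |HR| = |R − H| = 27.4.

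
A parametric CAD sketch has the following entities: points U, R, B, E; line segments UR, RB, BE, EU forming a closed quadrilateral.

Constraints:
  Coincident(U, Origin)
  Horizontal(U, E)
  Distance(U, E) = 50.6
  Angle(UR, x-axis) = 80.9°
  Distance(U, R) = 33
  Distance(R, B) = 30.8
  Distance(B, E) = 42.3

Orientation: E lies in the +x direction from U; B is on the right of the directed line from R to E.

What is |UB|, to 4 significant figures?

8.568

Checks: |RB| = 30.80 ✓; |BE| = 42.30 ✓.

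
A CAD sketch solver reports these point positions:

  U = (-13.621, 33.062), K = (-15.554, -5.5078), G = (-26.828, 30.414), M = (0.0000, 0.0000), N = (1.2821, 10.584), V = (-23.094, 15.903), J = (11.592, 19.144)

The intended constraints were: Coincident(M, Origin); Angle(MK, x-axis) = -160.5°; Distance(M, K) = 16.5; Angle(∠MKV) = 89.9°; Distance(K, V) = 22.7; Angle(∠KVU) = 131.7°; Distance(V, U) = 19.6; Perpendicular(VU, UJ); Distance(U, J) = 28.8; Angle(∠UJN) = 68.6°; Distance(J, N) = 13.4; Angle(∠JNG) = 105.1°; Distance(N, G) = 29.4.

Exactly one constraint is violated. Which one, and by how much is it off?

Distance(N, G) = 29.4 — off by 5.00.

M = (0.00, 0.00) ✓; MK at -160.5° ✓; |MK| = 16.50 ✓; ∠MKV = 89.90° ✓; |KV| = 22.70 ✓; ∠KVU = 131.7° ✓; |VU| = 19.60 ✓; ∠(VU, UJ) = 90.00° ✓; |UJ| = 28.80 ✓; ∠UJN = 68.60° ✓; |JN| = 13.40 ✓; ∠JNG = 105.1° ✓; |NG| = 34.40 ✗.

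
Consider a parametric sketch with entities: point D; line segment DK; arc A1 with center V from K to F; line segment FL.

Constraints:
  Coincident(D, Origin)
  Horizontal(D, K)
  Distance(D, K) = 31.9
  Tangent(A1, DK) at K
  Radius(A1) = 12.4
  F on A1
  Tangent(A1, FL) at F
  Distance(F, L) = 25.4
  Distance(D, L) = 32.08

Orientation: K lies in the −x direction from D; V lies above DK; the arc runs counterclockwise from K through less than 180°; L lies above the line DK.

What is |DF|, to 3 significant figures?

21.9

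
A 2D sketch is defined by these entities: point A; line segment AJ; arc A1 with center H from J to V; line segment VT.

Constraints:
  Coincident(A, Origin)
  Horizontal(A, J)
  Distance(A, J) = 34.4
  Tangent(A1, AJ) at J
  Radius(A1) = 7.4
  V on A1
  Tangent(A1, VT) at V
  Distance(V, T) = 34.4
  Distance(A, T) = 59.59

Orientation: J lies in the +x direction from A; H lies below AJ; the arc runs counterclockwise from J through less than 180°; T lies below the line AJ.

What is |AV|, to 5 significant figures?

29.694

A is at the origin; AJ is horizontal with |AJ| = 34.4 and J on the +x side, so J = (34.400, 0.0000). A1 meets AJ tangentially, so HJ is at right angles to AJ, so H = J + (0, -7.4) = (34.400, -7.4000). Since HV ⟂ VT (tangency), |HT| = √(7.4² + 34.4²) = 35.187 regardless of where V sits on A1. So T lies on both circle(A, 59.59) and circle(H, 35.187); the below-AJ intersection is T = (42.663, -41.603). V is the foot of the tangent from T: V = (27.733, -10.612).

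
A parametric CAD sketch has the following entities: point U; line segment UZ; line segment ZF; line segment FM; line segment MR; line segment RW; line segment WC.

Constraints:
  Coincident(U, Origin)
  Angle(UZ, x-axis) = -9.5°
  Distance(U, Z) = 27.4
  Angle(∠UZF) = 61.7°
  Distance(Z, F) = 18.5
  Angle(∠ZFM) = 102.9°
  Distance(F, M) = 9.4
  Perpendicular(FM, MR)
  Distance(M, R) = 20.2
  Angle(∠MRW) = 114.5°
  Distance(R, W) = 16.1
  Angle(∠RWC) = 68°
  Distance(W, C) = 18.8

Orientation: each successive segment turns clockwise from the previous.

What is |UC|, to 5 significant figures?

28.481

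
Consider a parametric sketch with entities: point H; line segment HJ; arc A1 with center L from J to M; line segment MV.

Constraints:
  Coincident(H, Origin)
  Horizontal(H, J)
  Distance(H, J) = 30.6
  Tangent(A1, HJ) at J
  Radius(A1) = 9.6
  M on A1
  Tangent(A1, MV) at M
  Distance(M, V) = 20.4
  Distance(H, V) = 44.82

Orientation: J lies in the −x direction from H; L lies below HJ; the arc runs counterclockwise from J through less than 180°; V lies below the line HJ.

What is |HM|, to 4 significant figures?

41.63

H is at the origin; HJ is horizontal with |HJ| = 30.6 and J on the −x side, so J = (-30.60, 0.000). A1 meets HJ tangentially, so LJ is at right angles to HJ, so L = J + (0, -9.6) = (-30.60, -9.600). Since LM ⟂ MV (tangency), |LV| = √(9.6² + 20.4²) = 22.55 regardless of where M sits on A1. So V lies on both circle(H, 44.82) and circle(L, 22.55); the below-HJ intersection is V = (-31.24, -32.14). M is the foot of the tangent from V: M = (-39.40, -13.44).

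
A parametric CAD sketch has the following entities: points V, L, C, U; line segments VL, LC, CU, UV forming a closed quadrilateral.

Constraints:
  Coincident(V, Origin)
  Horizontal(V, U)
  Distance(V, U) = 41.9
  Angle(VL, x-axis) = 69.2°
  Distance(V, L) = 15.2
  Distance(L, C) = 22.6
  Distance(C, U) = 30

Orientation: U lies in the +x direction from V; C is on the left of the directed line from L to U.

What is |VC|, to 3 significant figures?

35.5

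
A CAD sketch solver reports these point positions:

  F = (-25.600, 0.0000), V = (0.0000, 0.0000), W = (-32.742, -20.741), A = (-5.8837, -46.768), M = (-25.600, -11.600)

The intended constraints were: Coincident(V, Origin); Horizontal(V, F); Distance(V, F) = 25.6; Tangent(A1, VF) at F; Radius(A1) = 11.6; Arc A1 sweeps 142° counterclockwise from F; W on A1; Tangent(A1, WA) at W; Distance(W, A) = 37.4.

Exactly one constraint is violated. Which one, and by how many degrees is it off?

Tangent(A1, WA) at W — off by 6.10°.

V = (0.00, 0.00) ✓; V.y = 0.00, F.y = 0.00 ✓; |VF| = 25.60 ✓; ∠(MF, FV) = 90.00° ✓; |MF| = 11.60 ✓; bearing(M→W) − bearing(M→F) = 142.0° ✓; |MW| = 11.60 ✓; ∠(MW, WA) = 96.10° ✗; |WA| = 37.40 ✓.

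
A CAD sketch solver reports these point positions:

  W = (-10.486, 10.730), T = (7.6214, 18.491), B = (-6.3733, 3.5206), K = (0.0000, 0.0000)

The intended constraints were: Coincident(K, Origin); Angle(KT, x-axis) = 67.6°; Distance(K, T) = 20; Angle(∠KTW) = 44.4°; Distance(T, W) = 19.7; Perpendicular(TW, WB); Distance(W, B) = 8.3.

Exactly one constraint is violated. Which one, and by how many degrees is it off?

Perpendicular(TW, WB) — off by 6.50°.

K = (0.00, 0.00) ✓; KT at 67.60° ✓; |KT| = 20.00 ✓; ∠KTW = 44.40° ✓; |TW| = 19.70 ✓; ∠(TW, WB) = 96.50° ✗; |WB| = 8.300 ✓.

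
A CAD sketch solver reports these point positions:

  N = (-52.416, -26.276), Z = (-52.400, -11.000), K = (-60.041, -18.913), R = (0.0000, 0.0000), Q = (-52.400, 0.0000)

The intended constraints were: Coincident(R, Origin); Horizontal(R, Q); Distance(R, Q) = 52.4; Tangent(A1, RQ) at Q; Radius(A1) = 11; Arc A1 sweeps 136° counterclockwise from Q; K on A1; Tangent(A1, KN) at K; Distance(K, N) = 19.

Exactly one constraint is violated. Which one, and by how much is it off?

Distance(K, N) = 19 — off by 8.40.

R = (0.00, 0.00) ✓; R.y = 0.00, Q.y = 0.00 ✓; |RQ| = 52.40 ✓; ∠(ZQ, QR) = 90.00° ✓; |ZQ| = 11.00 ✓; bearing(Z→K) − bearing(Z→Q) = 136.0° ✓; |ZK| = 11.00 ✓; ∠(ZK, KN) = 90.00° ✓; |KN| = 10.60 ✗.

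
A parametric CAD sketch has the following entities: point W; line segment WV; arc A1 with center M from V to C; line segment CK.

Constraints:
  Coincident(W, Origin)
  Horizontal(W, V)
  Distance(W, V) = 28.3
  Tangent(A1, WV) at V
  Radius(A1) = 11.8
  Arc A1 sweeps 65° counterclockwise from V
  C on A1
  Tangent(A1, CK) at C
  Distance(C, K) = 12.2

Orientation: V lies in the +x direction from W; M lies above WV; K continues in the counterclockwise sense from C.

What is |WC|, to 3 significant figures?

39.6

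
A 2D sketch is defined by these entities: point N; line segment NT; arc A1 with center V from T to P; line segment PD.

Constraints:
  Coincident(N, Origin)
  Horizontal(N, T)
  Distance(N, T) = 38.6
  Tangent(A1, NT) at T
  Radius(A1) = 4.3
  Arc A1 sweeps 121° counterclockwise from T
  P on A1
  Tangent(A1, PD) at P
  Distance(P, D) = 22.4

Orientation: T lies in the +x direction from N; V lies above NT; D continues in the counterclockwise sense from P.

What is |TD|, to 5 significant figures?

26.887

N is at the origin; N and T share the same y with |NT| = 38.6 and T on the +x side, so T = (38.600, 0.0000). A1 meets NT tangentially, so VT is at right angles to NT, so V = T + (0, 4.3) = (38.600, 4.3000). On A1, T sits at bearing -90° from V; a 121° counterclockwise sweep puts P at bearing 31°, so P = V + 4.3·(cos 31°, sin 31°) = (42.286, 6.5147). Tangency of A1 to PD means the radius VP is perpendicular to PD, so PD runs along (−sin 31°, cos 31°); with |PD| = 22.4, D = (30.749, 25.715). Then |TD| = |D − T| = 26.887.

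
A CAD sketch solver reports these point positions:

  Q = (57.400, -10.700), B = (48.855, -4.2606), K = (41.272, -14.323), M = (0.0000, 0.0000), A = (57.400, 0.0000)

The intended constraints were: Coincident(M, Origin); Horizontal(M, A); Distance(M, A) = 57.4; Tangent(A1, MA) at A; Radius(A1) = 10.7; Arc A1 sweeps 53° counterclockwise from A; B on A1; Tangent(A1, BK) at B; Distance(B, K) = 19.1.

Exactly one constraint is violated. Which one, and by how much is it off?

Distance(B, K) = 19.1 — off by 6.50.

M = (0.00, 0.00) ✓; M.y = 0.00, A.y = 0.00 ✓; |MA| = 57.40 ✓; ∠(QA, AM) = 90.00° ✓; |QA| = 10.70 ✓; bearing(Q→B) − bearing(Q→A) = 53.00° ✓; |QB| = 10.70 ✓; ∠(QB, BK) = 90.00° ✓; |BK| = 12.60 ✗.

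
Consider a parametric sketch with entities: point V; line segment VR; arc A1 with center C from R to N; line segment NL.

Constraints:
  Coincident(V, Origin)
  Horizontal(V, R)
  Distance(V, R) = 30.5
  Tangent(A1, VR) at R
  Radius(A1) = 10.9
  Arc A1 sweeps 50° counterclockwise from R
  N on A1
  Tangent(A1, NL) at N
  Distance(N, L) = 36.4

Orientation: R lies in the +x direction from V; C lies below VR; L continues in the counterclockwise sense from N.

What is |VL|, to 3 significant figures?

31.8

V is at the origin; V and R share the same y with |VR| = 30.5 and R on the +x side, so R = (30.5, 0.00). Since A1 is tangent to VR there, CR ⟂ VR, so C = R + (0, -10.9) = (30.5, -10.9). On A1, R sits at bearing 90° from C; a 50° counterclockwise sweep puts N at bearing 140°, so N = C + 10.9·(cos 140°, sin 140°) = (22.2, -3.89). Tangency of A1 to NL means the radius CN is perpendicular to NL, so NL runs along (−sin 140°, cos 140°); with |NL| = 36.4, L = (-1.25, -31.8). Then |VL| = |L − V| = 31.8.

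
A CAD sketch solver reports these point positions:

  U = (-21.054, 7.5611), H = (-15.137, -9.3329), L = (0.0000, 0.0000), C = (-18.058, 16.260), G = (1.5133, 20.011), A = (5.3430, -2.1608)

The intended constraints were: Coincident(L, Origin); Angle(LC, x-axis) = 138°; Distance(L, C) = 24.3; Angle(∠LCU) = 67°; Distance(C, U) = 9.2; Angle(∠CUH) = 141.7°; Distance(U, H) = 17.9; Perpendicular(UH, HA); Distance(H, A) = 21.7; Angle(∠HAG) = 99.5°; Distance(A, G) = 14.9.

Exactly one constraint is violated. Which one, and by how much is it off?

Distance(A, G) = 14.9 — off by 7.60.

L = (0.00, 0.00) ✓; LC at 138.0° ✓; |LC| = 24.30 ✓; ∠LCU = 67.00° ✓; |CU| = 9.200 ✓; ∠CUH = 141.7° ✓; |UH| = 17.90 ✓; ∠(UH, HA) = 90.00° ✓; |HA| = 21.70 ✓; ∠HAG = 99.50° ✓; |AG| = 22.50 ✗.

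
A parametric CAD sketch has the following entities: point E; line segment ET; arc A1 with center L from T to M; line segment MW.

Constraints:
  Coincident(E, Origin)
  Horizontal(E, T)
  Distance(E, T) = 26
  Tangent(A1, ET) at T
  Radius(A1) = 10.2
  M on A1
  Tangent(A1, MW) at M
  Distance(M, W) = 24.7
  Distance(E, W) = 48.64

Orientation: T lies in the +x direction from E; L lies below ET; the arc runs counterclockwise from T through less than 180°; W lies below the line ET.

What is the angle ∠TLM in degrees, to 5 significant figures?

126.75°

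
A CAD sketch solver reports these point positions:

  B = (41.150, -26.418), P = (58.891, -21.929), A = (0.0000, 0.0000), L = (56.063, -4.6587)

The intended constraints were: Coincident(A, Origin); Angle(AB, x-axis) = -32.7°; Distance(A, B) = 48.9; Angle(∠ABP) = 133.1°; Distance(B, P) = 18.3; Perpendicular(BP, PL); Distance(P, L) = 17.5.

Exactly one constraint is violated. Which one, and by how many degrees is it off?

Perpendicular(BP, PL) — off by 4.90°.

A = (0.00, 0.00) ✓; AB at -32.70° ✓; |AB| = 48.90 ✓; ∠ABP = 133.1° ✓; |BP| = 18.30 ✓; ∠(BP, PL) = 85.10° ✗; |PL| = 17.50 ✓.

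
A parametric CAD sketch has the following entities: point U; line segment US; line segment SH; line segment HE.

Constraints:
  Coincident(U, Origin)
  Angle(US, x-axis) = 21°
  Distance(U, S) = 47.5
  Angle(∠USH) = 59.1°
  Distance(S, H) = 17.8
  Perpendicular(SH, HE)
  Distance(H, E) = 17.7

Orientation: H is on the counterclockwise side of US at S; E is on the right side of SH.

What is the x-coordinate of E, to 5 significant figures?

41.259

U is at the origin; US runs at 21.0° with length 47.5, so S = 47.5·(cos 21.0°, sin 21.0°) = (44.345, 17.022). ∠USH = 59.1°, so SH runs at 21.0° + (180° − 59.1°) = 141.90° from the x-axis; with |SH| = 17.8, H = S + 17.8·(cos 141.90°, sin 141.90°) = (30.338, 28.006). SH ⟂ HE; with |HE| = 17.7 on the right of SH, E = H + 17.7·(0.61704, 0.78694) = (41.259, 41.934). So E.x = 41.259.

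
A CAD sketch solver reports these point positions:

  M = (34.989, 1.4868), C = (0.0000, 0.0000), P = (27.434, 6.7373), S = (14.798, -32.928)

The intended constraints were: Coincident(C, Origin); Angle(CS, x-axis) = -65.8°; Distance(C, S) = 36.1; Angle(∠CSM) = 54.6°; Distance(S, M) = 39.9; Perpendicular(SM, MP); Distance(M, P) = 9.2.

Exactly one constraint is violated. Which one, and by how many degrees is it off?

Perpendicular(SM, MP) — off by 4.40°.

C = (0.00, 0.00) ✓; CS at -65.80° ✓; |CS| = 36.10 ✓; ∠CSM = 54.60° ✓; |SM| = 39.90 ✓; ∠(SM, MP) = 85.60° ✗; |MP| = 9.200 ✓.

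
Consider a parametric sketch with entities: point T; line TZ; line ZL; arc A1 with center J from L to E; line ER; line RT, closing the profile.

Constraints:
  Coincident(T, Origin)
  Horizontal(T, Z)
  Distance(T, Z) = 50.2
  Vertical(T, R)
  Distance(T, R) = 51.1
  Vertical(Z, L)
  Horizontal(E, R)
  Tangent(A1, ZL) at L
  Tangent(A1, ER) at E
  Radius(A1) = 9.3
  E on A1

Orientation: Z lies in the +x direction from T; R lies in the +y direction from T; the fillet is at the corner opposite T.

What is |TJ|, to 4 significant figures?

58.48

T is at the origin; TZ is horizontal with |TZ| = 50.2 and Z on the +x side, so Z = (50.20, 0.000). T and R share the same x with |TR| = 51.1 and R on the +y side, so R = (0.000, 51.10). The virtual corner opposite T is at (50.20, 51.10). Tangency of A1 to ZL means the radius JL is perpendicular to ZL and A1 meets ER tangentially, so JE is at right angles to ER, with radius 9.3, so the center J sits 9.3 in from both sides at J = (40.90, 41.80). Then |TJ| = |J − T| = 58.48.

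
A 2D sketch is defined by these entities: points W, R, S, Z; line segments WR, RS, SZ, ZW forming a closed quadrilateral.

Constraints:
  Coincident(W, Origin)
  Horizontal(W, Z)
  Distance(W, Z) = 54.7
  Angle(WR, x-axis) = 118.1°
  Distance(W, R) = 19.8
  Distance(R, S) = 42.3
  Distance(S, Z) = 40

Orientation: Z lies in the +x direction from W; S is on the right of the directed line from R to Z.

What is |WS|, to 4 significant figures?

23.24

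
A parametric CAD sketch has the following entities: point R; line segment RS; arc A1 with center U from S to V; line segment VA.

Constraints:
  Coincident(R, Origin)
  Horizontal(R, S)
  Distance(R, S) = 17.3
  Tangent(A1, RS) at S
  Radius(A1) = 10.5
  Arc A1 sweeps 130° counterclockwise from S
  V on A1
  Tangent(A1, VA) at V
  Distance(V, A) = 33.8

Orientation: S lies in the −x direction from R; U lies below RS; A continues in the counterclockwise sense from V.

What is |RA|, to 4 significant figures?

43.29

R is at the origin; RS is horizontal with |RS| = 17.3 and S on the −x side, so S = (-17.30, 0.000). Since A1 is tangent to RS there, US ⟂ RS, so U = S + (0, -10.5) = (-17.30, -10.50). On A1, S sits at bearing 90° from U; a 130° counterclockwise sweep puts V at bearing 220°, so V = U + 10.5·(cos 220°, sin 220°) = (-25.34, -17.25). A1 meets VA tangentially, so UV is at right angles to VA, so VA runs along (−sin 220°, cos 220°); with |VA| = 33.8, A = (-3.617, -43.14). Then |RA| = |A − R| = 43.29.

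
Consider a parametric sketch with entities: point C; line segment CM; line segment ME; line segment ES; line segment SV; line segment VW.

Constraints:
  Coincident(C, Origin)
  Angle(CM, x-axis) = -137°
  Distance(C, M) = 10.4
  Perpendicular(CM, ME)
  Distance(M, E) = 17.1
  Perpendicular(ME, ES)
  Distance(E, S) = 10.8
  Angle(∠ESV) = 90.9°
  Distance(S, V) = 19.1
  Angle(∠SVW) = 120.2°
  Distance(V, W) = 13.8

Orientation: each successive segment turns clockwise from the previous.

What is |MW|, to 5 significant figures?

9.1539

∠ESV = 90.9° gives SV at -46.100° from the x-axis; with |SV| = 19.1, V = (1.8743, -0.98358). ∠SVW = 120.2° gives VW at -105.90° from the x-axis; with |VW| = 13.8, W = (-1.9063, -14.256). Then |MW| = |W − M| = 9.1539.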